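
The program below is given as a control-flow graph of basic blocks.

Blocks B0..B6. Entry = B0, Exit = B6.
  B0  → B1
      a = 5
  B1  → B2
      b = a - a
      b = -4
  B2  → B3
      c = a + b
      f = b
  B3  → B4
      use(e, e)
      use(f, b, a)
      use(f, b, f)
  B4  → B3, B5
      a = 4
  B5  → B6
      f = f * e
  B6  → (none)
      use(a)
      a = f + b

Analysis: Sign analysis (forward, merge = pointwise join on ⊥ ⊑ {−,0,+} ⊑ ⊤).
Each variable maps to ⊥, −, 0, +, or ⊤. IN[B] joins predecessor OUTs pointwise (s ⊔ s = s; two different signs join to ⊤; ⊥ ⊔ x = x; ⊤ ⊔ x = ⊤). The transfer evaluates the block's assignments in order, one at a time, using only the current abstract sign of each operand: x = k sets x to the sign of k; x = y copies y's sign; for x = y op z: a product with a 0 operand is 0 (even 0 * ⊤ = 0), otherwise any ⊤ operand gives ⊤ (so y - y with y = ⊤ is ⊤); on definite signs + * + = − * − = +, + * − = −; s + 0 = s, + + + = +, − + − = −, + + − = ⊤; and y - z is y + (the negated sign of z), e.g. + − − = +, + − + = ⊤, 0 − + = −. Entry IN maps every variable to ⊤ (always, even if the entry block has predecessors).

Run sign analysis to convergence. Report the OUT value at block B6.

Converged values:
  B0: | IN=(all ⊤) | OUT={a:+; rest ⊤}
  B1: | IN={a:+; rest ⊤} | OUT={a:+, b:-; rest ⊤}
  B2: | IN={a:+, b:-; rest ⊤} | OUT={a:+, b:-, f:-; rest ⊤}
  B3: | IN={a:+, b:-, f:-; rest ⊤} | OUT={a:+, b:-, f:-; rest ⊤}
  B4: | IN={a:+, b:-, f:-; rest ⊤} | OUT={a:+, b:-, f:-; rest ⊤}
  B5: | IN={a:+, b:-, f:-; rest ⊤} | OUT={a:+, b:-; rest ⊤}
  B6: | IN={a:+, b:-; rest ⊤} | OUT={b:-; rest ⊤}

Merge at B6: IN[B6] = OUT[B5] = {a: +, b: -, c: ⊤, d: ⊤, e: ⊤, f: ⊤}
Applying B6's transfer function to that IN value gives OUT[B6] (row B6 above).

Answer: {a: ⊤, b: -, c: ⊤, d: ⊤, e: ⊤, f: ⊤}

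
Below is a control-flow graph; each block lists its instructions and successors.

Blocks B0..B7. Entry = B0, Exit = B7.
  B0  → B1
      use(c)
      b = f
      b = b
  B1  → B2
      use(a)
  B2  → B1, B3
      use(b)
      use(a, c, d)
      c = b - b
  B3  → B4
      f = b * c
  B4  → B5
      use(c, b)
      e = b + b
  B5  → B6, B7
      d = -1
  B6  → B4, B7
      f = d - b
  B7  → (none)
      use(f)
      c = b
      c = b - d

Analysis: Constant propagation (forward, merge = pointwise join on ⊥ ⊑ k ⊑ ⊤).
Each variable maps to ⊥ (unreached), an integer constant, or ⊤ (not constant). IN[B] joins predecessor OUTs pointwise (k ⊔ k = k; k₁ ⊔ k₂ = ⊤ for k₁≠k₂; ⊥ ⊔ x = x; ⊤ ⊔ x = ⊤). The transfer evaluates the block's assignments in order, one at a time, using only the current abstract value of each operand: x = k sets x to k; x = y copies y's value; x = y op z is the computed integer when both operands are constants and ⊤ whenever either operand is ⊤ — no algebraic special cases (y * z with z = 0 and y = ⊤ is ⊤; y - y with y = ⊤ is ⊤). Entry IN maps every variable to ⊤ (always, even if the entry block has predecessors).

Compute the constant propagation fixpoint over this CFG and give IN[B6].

Answer: {a: ⊤, b: ⊤, c: ⊤, d: -1, e: ⊤, f: ⊤}

Trace:
Converged values:
  B0: | IN=(all ⊤) | OUT=(all ⊤)
  B1: | IN=(all ⊤) | OUT=(all ⊤)
  B2: | IN=(all ⊤) | OUT=(all ⊤)
  B3: | IN=(all ⊤) | OUT=(all ⊤)
  B4: | IN=(all ⊤) | OUT=(all ⊤)
  B5: | IN=(all ⊤) | OUT={d:-1; rest ⊤}
  B6: | IN={d:-1; rest ⊤} | OUT={d:-1; rest ⊤}
  B7: | IN={d:-1; rest ⊤} | OUT={d:-1; rest ⊤}

Merge at B6: IN[B6] = OUT[B5] = {a: ⊤, b: ⊤, c: ⊤, d: -1, e: ⊤, f: ⊤}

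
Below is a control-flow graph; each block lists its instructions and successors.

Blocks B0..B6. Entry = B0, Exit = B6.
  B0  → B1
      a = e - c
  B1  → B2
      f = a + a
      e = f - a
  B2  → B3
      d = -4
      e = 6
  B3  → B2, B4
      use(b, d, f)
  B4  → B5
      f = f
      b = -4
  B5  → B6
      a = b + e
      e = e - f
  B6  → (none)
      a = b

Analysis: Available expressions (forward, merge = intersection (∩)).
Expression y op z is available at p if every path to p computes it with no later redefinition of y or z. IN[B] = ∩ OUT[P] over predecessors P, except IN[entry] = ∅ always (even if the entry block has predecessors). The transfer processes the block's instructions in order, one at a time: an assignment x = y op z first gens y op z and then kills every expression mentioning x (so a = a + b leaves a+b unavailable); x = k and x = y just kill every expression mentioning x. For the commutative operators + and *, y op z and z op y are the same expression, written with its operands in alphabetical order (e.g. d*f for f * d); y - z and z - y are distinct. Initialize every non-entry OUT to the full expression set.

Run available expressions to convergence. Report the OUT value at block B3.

Converged values:
  B0: | IN={} | OUT={e-c}
  B1: | IN={e-c} | OUT={a+a, f-a}
  B2: | IN={a+a, f-a} | OUT={a+a, f-a}
  B3: | IN={a+a, f-a} | OUT={a+a, f-a}
  B4: | IN={a+a, f-a} | OUT={a+a}
  B5: | IN={a+a} | OUT={}
  B6: | IN={} | OUT={}

Merge at B3: IN[B3] = OUT[B2] = {a+a, f-a}
Applying B3's transfer function to that IN value gives OUT[B3] (row B3 above).

Answer: {a+a, f-a}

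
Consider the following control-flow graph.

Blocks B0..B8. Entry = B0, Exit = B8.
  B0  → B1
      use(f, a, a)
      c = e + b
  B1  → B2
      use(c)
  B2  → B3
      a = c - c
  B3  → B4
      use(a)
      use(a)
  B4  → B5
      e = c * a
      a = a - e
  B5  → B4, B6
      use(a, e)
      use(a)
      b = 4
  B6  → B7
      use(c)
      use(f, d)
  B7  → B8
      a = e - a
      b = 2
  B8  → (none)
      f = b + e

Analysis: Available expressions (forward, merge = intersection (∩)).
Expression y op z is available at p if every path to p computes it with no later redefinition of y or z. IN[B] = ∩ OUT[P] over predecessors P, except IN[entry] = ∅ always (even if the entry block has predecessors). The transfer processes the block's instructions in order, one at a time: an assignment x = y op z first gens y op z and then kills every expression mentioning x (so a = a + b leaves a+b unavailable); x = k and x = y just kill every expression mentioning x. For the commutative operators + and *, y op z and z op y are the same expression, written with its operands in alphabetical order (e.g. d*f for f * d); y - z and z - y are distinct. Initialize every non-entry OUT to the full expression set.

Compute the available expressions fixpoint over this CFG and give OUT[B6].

Answer: {c-c}

Derivation:
Converged values:
  B0:   IN={}   OUT={b+e}
  B1:   IN={b+e}   OUT={b+e}
  B2:   IN={b+e}   OUT={b+e, c-c}
  B3:   IN={b+e, c-c}   OUT={b+e, c-c}
  B4:   IN={c-c}   OUT={c-c}
  B5:   IN={c-c}   OUT={c-c}
  B6:   IN={c-c}   OUT={c-c}
  B7:   IN={c-c}   OUT={c-c}
  B8:   IN={c-c}   OUT={b+e, c-c}

Merge at B6: IN[B6] = OUT[B5] = {c-c}
Applying B6's transfer function to that IN value gives OUT[B6] (row B6 above).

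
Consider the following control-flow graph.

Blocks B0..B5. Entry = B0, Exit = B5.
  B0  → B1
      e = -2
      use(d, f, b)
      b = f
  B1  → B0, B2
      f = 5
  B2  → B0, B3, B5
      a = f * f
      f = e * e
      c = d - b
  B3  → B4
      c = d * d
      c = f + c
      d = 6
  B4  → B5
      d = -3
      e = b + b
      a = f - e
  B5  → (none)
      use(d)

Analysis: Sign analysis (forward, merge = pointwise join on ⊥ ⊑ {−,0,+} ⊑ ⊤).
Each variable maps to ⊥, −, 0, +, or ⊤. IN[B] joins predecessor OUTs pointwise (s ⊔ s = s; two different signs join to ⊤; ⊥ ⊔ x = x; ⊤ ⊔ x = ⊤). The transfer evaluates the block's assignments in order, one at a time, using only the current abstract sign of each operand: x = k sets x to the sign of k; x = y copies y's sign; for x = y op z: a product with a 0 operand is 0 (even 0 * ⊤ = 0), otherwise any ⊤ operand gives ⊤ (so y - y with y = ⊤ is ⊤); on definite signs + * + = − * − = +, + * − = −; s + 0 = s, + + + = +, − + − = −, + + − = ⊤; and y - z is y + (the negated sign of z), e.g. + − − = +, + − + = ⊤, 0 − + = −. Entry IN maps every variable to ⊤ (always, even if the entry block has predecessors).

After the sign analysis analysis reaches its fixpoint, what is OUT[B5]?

Converged values:
  B0:  IN=(all ⊤)  OUT={e:-; rest ⊤}
  B1:  IN={e:-; rest ⊤}  OUT={e:-, f:+; rest ⊤}
  B2:  IN={e:-, f:+; rest ⊤}  OUT={a:+, e:-, f:+; rest ⊤}
  B3:  IN={a:+, e:-, f:+; rest ⊤}  OUT={a:+, d:+, e:-, f:+; rest ⊤}
  B4:  IN={a:+, d:+, e:-, f:+; rest ⊤}  OUT={d:-, f:+; rest ⊤}
  B5:  IN={f:+; rest ⊤}  OUT={f:+; rest ⊤}

Merge at B5: IN[B5] = OUT[B2] ⊔ OUT[B4] = {a: ⊤, b: ⊤, c: ⊤, d: ⊤, e: ⊤, f: +}
Applying B5's transfer function to that IN value gives OUT[B5] (row B5 above).

Answer: {a: ⊤, b: ⊤, c: ⊤, d: ⊤, e: ⊤, f: +}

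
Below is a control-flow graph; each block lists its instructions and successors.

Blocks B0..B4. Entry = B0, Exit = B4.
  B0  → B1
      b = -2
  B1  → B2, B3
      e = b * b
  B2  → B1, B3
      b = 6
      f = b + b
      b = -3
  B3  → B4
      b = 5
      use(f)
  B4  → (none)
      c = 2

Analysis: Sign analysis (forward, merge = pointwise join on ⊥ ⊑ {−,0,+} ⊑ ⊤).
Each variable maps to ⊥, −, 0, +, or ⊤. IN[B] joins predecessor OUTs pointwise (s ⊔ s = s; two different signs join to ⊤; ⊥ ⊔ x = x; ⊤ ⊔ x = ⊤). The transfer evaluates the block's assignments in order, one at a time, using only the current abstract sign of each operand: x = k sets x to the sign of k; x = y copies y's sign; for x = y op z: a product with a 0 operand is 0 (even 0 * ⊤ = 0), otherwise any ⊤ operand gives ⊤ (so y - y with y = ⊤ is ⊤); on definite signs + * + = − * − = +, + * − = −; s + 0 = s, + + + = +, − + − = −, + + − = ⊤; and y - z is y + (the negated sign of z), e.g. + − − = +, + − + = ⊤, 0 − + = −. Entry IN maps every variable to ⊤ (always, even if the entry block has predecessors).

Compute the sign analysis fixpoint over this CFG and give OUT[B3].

Converged values:
  B0:   IN=(all ⊤)   OUT={b:-; rest ⊤}
  B1:   IN={b:-; rest ⊤}   OUT={b:-, e:+; rest ⊤}
  B2:   IN={b:-, e:+; rest ⊤}   OUT={b:-, e:+, f:+; rest ⊤}
  B3:   IN={b:-, e:+; rest ⊤}   OUT={b:+, e:+; rest ⊤}
  B4:   IN={b:+, e:+; rest ⊤}   OUT={b:+, c:+, e:+; rest ⊤}

Merge at B3: IN[B3] = OUT[B1] ⊔ OUT[B2] = {a: ⊤, b: -, c: ⊤, d: ⊤, e: +, f: ⊤}
Applying B3's transfer function to that IN value gives OUT[B3] (row B3 above).

Answer: {a: ⊤, b: +, c: ⊤, d: ⊤, e: +, f: ⊤}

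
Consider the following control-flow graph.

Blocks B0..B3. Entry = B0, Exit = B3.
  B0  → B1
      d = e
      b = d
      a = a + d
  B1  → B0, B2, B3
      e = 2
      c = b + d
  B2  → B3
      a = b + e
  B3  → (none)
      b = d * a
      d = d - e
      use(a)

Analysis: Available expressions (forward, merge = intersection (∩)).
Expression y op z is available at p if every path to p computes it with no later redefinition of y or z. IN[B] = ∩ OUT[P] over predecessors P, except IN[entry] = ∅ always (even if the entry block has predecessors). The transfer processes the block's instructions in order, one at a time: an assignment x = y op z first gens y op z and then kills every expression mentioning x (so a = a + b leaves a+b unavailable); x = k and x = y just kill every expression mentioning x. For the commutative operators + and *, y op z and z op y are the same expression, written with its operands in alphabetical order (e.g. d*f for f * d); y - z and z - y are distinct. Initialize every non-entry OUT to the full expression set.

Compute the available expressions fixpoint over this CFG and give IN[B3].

Per-block solution:
  B0:   IN={}   OUT={}
  B1:   IN={}   OUT={b+d}
  B2:   IN={b+d}   OUT={b+d, b+e}
  B3:   IN={b+d}   OUT={}

Merge at B3: IN[B3] = OUT[B1] ∩ OUT[B2] = {b+d}

Answer: {b+d}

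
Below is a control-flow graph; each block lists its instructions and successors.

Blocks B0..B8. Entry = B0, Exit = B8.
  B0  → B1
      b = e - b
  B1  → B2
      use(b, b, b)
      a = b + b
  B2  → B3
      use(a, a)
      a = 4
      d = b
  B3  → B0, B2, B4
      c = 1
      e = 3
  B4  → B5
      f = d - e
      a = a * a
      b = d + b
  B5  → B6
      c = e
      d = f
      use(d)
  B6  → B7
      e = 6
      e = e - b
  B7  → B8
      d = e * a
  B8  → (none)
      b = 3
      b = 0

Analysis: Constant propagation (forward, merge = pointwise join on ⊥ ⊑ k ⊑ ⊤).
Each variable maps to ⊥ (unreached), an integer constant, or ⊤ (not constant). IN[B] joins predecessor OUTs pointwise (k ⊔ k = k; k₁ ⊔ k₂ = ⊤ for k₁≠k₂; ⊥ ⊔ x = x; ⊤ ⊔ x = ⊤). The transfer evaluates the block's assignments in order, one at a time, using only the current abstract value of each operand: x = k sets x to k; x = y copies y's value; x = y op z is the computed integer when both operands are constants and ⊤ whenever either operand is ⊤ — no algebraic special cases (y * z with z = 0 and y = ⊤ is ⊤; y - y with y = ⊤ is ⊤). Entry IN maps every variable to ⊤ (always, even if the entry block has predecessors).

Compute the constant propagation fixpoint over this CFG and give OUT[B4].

Converged values:
  B0: | IN=(all ⊤) | OUT=(all ⊤)
  B1: | IN=(all ⊤) | OUT=(all ⊤)
  B2: | IN=(all ⊤) | OUT={a:4; rest ⊤}
  B3: | IN={a:4; rest ⊤} | OUT={a:4, c:1, e:3; rest ⊤}
  B4: | IN={a:4, c:1, e:3; rest ⊤} | OUT={a:16, c:1, e:3; rest ⊤}
  B5: | IN={a:16, c:1, e:3; rest ⊤} | OUT={a:16, c:3, e:3; rest ⊤}
  B6: | IN={a:16, c:3, e:3; rest ⊤} | OUT={a:16, c:3; rest ⊤}
  B7: | IN={a:16, c:3; rest ⊤} | OUT={a:16, c:3; rest ⊤}
  B8: | IN={a:16, c:3; rest ⊤} | OUT={a:16, b:0, c:3; rest ⊤}

Merge at B4: IN[B4] = OUT[B3] = {a: 4, b: ⊤, c: 1, d: ⊤, e: 3, f: ⊤}
Applying B4's transfer function to that IN value gives OUT[B4] (row B4 above).

Answer: {a: 16, b: ⊤, c: 1, d: ⊤, e: 3, f: ⊤}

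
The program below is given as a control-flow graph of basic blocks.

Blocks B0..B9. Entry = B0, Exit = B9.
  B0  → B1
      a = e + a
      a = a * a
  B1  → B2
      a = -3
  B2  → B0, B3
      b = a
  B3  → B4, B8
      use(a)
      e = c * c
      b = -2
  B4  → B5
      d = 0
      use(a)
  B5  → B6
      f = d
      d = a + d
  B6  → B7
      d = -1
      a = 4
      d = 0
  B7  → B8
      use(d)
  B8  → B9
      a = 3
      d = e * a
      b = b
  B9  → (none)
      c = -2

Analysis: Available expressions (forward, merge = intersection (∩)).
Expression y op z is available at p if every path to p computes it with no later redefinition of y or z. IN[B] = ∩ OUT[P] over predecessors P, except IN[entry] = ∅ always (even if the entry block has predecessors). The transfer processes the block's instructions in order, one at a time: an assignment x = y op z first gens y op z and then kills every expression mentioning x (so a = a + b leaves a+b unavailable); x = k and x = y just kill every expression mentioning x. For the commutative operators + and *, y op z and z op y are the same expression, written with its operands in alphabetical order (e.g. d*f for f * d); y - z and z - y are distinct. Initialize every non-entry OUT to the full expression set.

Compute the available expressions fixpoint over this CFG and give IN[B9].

Fixpoint table:
  B0: | IN={} | OUT={}
  B1: | IN={} | OUT={}
  B2: | IN={} | OUT={}
  B3: | IN={} | OUT={c*c}
  B4: | IN={c*c} | OUT={c*c}
  B5: | IN={c*c} | OUT={c*c}
  B6: | IN={c*c} | OUT={c*c}
  B7: | IN={c*c} | OUT={c*c}
  B8: | IN={c*c} | OUT={a*e, c*c}
  B9: | IN={a*e, c*c} | OUT={a*e}

Merge at B9: IN[B9] = OUT[B8] = {a*e, c*c}

Answer: {a*e, c*c}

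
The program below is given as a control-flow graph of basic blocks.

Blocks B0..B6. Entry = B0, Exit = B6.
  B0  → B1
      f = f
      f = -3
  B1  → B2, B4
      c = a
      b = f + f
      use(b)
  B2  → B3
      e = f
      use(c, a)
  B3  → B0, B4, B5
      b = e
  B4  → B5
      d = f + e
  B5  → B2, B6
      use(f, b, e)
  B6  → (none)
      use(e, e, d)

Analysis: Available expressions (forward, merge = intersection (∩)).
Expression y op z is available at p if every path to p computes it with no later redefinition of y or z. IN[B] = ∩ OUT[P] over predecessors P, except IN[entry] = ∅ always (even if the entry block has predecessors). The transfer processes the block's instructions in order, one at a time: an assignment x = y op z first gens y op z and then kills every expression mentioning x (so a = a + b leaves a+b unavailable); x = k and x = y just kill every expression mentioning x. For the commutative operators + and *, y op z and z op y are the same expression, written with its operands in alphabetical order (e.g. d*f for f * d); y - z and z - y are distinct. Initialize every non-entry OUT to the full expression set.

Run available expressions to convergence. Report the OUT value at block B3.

Answer: {f+f}

Working:
Converged values:
  B0:   IN={}   OUT={}
  B1:   IN={}   OUT={f+f}
  B2:   IN={f+f}   OUT={f+f}
  B3:   IN={f+f}   OUT={f+f}
  B4:   IN={f+f}   OUT={e+f, f+f}
  B5:   IN={f+f}   OUT={f+f}
  B6:   IN={f+f}   OUT={f+f}

Merge at B3: IN[B3] = OUT[B2] = {f+f}
Applying B3's transfer function to that IN value gives OUT[B3] (row B3 above).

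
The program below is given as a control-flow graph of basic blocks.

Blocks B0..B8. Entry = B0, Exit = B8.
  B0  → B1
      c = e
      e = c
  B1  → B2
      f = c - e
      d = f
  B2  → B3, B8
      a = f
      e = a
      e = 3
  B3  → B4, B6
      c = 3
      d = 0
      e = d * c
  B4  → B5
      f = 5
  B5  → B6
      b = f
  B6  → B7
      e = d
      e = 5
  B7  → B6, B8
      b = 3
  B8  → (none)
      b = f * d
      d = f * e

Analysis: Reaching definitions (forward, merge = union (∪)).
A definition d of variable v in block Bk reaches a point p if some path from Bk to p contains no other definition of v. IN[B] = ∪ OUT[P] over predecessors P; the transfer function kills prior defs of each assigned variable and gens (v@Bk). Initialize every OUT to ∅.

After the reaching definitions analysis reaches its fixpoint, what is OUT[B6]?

Answer: {a@B2, b@B5, b@B7, c@B3, d@B3, e@B6, f@B1, f@B4}

Trace:
Converged values:
  B0: | IN={} | OUT={c@B0, e@B0}
  B1: | IN={c@B0, e@B0} | OUT={c@B0, d@B1, e@B0, f@B1}
  B2: | IN={c@B0, d@B1, e@B0, f@B1} | OUT={a@B2, c@B0, d@B1, e@B2, f@B1}
  B3: | IN={a@B2, c@B0, d@B1, e@B2, f@B1} | OUT={a@B2, c@B3, d@B3, e@B3, f@B1}
  B4: | IN={a@B2, c@B3, d@B3, e@B3, f@B1} | OUT={a@B2, c@B3, d@B3, e@B3, f@B4}
  B5: | IN={a@B2, c@B3, d@B3, e@B3, f@B4} | OUT={a@B2, b@B5, c@B3, d@B3, e@B3, f@B4}
  B6: | IN={a@B2, b@B5, b@B7, c@B3, d@B3, e@B3, e@B6, f@B1, f@B4} | OUT={a@B2, b@B5, b@B7, c@B3, d@B3, e@B6, f@B1, f@B4}
  B7: | IN={a@B2, b@B5, b@B7, c@B3, d@B3, e@B6, f@B1, f@B4} | OUT={a@B2, b@B7, c@B3, d@B3, e@B6, f@B1, f@B4}
  B8: | IN={a@B2, b@B7, c@B0, c@B3, d@B1, d@B3, e@B2, e@B6, f@B1, f@B4} | OUT={a@B2, b@B8, c@B0, c@B3, d@B8, e@B2, e@B6, f@B1, f@B4}

Merge at B6: IN[B6] = OUT[B3] ⊔ OUT[B5] ⊔ OUT[B7] = {a@B2, b@B5, b@B7, c@B3, d@B3, e@B3, e@B6, f@B1, f@B4}
Applying B6's transfer function to that IN value gives OUT[B6] (row B6 above).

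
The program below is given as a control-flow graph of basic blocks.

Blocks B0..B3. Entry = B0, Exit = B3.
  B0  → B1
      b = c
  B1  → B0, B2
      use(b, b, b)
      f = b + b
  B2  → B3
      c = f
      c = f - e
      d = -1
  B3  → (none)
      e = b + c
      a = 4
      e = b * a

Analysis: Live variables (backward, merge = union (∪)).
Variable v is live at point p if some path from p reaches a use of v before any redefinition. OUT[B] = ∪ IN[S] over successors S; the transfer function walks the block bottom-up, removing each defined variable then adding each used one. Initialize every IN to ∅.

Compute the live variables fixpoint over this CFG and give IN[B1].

Answer: {b, c, e}

Working:
Converged values:
  B0:  IN={c, e}  OUT={b, c, e}
  B1:  IN={b, c, e}  OUT={b, c, e, f}
  B2:  IN={b, e, f}  OUT={b, c}
  B3:  IN={b, c}  OUT={}

Merge at B1: OUT[B1] = IN[B0] ⊔ IN[B2] = {b, c, e, f}
Applying B1's transfer function to that OUT value gives IN[B1] (row B1 above).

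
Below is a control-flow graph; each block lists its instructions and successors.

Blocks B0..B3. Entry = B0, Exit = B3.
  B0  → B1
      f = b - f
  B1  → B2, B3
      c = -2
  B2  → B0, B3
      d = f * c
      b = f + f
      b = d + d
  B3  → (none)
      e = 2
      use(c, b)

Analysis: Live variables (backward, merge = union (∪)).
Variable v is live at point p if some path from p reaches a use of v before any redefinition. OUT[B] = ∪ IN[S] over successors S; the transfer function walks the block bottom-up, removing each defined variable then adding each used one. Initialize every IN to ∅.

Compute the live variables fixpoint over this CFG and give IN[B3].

Converged values:
  B0: | IN={b, f} | OUT={b, f}
  B1: | IN={b, f} | OUT={b, c, f}
  B2: | IN={c, f} | OUT={b, c, f}
  B3: | IN={b, c} | OUT={}

B3 is the boundary node: OUT[B3] = {}
Applying B3's transfer function to that OUT value gives IN[B3] (row B3 above).

Answer: {b, c}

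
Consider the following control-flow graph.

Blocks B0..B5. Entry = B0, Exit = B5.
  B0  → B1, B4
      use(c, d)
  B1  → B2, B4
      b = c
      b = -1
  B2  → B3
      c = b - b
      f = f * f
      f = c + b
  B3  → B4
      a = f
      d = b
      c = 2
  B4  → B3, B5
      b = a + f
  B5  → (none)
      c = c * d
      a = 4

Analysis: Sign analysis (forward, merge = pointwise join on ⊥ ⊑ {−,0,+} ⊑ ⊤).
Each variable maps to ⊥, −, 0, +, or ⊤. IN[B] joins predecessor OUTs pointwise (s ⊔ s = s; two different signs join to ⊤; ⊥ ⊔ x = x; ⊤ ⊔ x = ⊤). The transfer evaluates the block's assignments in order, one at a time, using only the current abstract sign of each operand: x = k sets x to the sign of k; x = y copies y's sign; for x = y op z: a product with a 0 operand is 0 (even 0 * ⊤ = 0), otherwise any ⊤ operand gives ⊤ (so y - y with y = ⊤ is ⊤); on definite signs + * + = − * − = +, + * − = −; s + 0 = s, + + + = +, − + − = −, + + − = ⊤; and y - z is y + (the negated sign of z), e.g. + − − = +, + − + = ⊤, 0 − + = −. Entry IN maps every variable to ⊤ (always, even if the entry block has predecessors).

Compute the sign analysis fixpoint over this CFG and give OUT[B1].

Answer: {a: ⊤, b: -, c: ⊤, d: ⊤, e: ⊤, f: ⊤}

Derivation:
Fixpoint table:
  B0:   IN=(all ⊤)   OUT=(all ⊤)
  B1:   IN=(all ⊤)   OUT={b:-; rest ⊤}
  B2:   IN={b:-; rest ⊤}   OUT={b:-; rest ⊤}
  B3:   IN=(all ⊤)   OUT={c:+; rest ⊤}
  B4:   IN=(all ⊤)   OUT=(all ⊤)
  B5:   IN=(all ⊤)   OUT={a:+; rest ⊤}

Merge at B1: IN[B1] = OUT[B0] = {a: ⊤, b: ⊤, c: ⊤, d: ⊤, e: ⊤, f: ⊤}
Applying B1's transfer function to that IN value gives OUT[B1] (row B1 above).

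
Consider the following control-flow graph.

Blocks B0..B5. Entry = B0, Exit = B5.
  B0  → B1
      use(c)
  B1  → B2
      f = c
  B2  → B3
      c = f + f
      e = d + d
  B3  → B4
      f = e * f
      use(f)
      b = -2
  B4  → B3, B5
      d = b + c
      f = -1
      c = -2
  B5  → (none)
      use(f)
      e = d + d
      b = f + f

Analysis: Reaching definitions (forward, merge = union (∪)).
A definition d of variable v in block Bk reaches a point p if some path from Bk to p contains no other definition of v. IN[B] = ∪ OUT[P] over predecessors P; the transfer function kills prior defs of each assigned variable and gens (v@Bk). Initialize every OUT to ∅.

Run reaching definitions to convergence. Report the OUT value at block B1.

Converged values:
  B0:   IN={}   OUT={}
  B1:   IN={}   OUT={f@B1}
  B2:   IN={f@B1}   OUT={c@B2, e@B2, f@B1}
  B3:   IN={b@B3, c@B2, c@B4, d@B4, e@B2, f@B1, f@B4}   OUT={b@B3, c@B2, c@B4, d@B4, e@B2, f@B3}
  B4:   IN={b@B3, c@B2, c@B4, d@B4, e@B2, f@B3}   OUT={b@B3, c@B4, d@B4, e@B2, f@B4}
  B5:   IN={b@B3, c@B4, d@B4, e@B2, f@B4}   OUT={b@B5, c@B4, d@B4, e@B5, f@B4}

Merge at B1: IN[B1] = OUT[B0] = {}
Applying B1's transfer function to that IN value gives OUT[B1] (row B1 above).

Answer: {f@B1}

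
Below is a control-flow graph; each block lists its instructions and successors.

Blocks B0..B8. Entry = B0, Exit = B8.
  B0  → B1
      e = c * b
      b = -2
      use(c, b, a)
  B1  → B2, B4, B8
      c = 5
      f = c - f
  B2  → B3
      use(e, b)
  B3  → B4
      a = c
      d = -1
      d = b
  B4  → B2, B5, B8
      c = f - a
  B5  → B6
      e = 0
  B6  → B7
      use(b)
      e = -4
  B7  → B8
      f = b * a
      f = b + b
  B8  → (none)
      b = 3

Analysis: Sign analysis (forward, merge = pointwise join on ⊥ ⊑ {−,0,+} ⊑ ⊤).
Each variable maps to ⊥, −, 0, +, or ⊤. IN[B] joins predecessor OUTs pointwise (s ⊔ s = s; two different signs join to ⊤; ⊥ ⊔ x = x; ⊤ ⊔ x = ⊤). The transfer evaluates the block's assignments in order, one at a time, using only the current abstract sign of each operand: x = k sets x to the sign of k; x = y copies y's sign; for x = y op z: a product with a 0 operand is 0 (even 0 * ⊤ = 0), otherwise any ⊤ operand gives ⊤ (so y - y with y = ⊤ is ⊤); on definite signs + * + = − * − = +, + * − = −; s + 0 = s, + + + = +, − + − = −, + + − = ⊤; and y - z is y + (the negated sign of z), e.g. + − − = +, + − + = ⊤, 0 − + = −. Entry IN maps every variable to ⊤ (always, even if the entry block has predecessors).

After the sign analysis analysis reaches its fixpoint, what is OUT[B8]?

Answer: {a: ⊤, b: +, c: ⊤, d: ⊤, e: ⊤, f: ⊤}

Trace:
Fixpoint table:
  B0: | IN=(all ⊤) | OUT={b:-; rest ⊤}
  B1: | IN={b:-; rest ⊤} | OUT={b:-, c:+; rest ⊤}
  B2: | IN={b:-; rest ⊤} | OUT={b:-; rest ⊤}
  B3: | IN={b:-; rest ⊤} | OUT={b:-, d:-; rest ⊤}
  B4: | IN={b:-; rest ⊤} | OUT={b:-; rest ⊤}
  B5: | IN={b:-; rest ⊤} | OUT={b:-, e:0; rest ⊤}
  B6: | IN={b:-, e:0; rest ⊤} | OUT={b:-, e:-; rest ⊤}
  B7: | IN={b:-, e:-; rest ⊤} | OUT={b:-, e:-, f:-; rest ⊤}
  B8: | IN={b:-; rest ⊤} | OUT={b:+; rest ⊤}

Merge at B8: IN[B8] = OUT[B1] ⊔ OUT[B4] ⊔ OUT[B7] = {a: ⊤, b: -, c: ⊤, d: ⊤, e: ⊤, f: ⊤}
Applying B8's transfer function to that IN value gives OUT[B8] (row B8 above).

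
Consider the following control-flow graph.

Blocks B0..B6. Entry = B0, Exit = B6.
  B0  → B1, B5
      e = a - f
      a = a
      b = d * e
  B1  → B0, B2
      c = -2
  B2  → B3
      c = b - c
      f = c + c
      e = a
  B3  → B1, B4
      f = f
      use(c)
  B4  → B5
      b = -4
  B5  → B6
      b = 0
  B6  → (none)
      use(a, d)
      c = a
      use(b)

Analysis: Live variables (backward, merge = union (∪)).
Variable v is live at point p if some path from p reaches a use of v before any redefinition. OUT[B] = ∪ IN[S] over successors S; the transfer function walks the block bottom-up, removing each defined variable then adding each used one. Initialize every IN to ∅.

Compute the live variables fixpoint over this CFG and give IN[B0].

Answer: {a, d, f}

Working:
Converged values:
  B0:   IN={a, d, f}   OUT={a, b, d, f}
  B1:   IN={a, b, d, f}   OUT={a, b, c, d, f}
  B2:   IN={a, b, c, d}   OUT={a, b, c, d, f}
  B3:   IN={a, b, c, d, f}   OUT={a, b, d, f}
  B4:   IN={a, d}   OUT={a, d}
  B5:   IN={a, d}   OUT={a, b, d}
  B6:   IN={a, b, d}   OUT={}

Merge at B0: OUT[B0] = IN[B1] ⊔ IN[B5] = {a, b, d, f}
Applying B0's transfer function to that OUT value gives IN[B0] (row B0 above).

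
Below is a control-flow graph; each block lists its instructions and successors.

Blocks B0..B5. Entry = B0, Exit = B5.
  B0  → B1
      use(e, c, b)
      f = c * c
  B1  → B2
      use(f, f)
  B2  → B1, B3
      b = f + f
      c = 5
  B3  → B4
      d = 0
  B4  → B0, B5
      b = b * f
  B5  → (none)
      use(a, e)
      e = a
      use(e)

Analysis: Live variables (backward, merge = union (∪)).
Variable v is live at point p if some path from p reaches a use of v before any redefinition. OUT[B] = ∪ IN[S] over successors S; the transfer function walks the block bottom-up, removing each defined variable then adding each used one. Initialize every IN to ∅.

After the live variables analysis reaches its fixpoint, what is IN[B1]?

Answer: {a, e, f}

Derivation:
Fixpoint table:
  B0:   IN={a, b, c, e}   OUT={a, e, f}
  B1:   IN={a, e, f}   OUT={a, e, f}
  B2:   IN={a, e, f}   OUT={a, b, c, e, f}
  B3:   IN={a, b, c, e, f}   OUT={a, b, c, e, f}
  B4:   IN={a, b, c, e, f}   OUT={a, b, c, e}
  B5:   IN={a, e}   OUT={}

Merge at B1: OUT[B1] = IN[B2] = {a, e, f}
Applying B1's transfer function to that OUT value gives IN[B1] (row B1 above).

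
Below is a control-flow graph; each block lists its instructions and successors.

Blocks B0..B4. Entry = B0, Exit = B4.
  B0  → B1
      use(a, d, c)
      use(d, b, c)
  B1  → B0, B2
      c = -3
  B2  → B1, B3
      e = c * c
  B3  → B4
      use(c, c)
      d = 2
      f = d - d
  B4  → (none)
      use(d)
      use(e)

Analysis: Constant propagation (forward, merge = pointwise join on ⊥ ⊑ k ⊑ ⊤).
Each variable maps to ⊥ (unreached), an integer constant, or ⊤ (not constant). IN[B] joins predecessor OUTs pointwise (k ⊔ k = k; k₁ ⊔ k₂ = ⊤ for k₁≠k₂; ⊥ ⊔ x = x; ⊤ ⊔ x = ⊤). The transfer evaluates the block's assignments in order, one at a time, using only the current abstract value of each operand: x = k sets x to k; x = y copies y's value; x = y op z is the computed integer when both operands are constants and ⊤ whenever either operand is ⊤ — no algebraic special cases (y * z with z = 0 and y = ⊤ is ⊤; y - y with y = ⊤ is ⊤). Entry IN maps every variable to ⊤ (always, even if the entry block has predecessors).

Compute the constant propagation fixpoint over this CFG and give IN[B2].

Fixpoint table:
  B0:  IN=(all ⊤)  OUT=(all ⊤)
  B1:  IN=(all ⊤)  OUT={c:-3; rest ⊤}
  B2:  IN={c:-3; rest ⊤}  OUT={c:-3, e:9; rest ⊤}
  B3:  IN={c:-3, e:9; rest ⊤}  OUT={c:-3, d:2, e:9, f:0; rest ⊤}
  B4:  IN={c:-3, d:2, e:9, f:0; rest ⊤}  OUT={c:-3, d:2, e:9, f:0; rest ⊤}

Merge at B2: IN[B2] = OUT[B1] = {a: ⊤, b: ⊤, c: -3, d: ⊤, e: ⊤, f: ⊤}

Answer: {a: ⊤, b: ⊤, c: -3, d: ⊤, e: ⊤, f: ⊤}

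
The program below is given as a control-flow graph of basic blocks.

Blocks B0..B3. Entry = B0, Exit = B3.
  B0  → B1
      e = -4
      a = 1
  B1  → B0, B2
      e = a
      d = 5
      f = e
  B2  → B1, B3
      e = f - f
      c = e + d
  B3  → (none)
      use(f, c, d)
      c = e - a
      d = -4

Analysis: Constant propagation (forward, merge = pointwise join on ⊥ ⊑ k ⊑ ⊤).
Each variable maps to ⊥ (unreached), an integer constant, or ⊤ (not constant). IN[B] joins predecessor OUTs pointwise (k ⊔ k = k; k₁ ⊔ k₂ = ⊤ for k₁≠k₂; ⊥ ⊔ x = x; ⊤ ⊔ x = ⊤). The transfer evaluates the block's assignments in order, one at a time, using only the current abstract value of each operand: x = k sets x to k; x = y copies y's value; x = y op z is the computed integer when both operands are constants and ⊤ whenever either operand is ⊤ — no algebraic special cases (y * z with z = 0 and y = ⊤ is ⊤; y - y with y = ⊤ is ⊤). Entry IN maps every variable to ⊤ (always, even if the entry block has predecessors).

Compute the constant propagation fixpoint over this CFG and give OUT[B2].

Answer: {a: 1, b: ⊤, c: 5, d: 5, e: 0, f: 1}

Derivation:
Converged values:
  B0:  IN=(all ⊤)  OUT={a:1, e:-4; rest ⊤}
  B1:  IN={a:1; rest ⊤}  OUT={a:1, d:5, e:1, f:1; rest ⊤}
  B2:  IN={a:1, d:5, e:1, f:1; rest ⊤}  OUT={a:1, c:5, d:5, e:0, f:1; rest ⊤}
  B3:  IN={a:1, c:5, d:5, e:0, f:1; rest ⊤}  OUT={a:1, c:-1, d:-4, e:0, f:1; rest ⊤}

Merge at B2: IN[B2] = OUT[B1] = {a: 1, b: ⊤, c: ⊤, d: 5, e: 1, f: 1}
Applying B2's transfer function to that IN value gives OUT[B2] (row B2 above).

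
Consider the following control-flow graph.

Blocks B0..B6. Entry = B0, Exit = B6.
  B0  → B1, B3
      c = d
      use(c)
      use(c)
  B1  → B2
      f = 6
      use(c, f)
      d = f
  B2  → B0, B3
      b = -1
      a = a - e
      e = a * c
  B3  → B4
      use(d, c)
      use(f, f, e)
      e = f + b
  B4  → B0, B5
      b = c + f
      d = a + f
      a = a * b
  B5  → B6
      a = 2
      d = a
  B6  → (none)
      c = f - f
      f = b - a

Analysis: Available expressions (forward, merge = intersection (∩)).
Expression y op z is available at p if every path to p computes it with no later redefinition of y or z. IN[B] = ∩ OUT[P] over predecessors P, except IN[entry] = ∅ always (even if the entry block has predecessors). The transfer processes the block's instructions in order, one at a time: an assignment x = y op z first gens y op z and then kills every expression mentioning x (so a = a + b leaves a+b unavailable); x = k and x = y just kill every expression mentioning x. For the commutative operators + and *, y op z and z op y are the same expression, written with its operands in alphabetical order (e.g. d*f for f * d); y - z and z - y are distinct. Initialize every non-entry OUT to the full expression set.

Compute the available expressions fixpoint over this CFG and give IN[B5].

Fixpoint table:
  B0: | IN={} | OUT={}
  B1: | IN={} | OUT={}
  B2: | IN={} | OUT={a*c}
  B3: | IN={} | OUT={b+f}
  B4: | IN={b+f} | OUT={c+f}
  B5: | IN={c+f} | OUT={c+f}
  B6: | IN={c+f} | OUT={b-a}

Merge at B5: IN[B5] = OUT[B4] = {c+f}

Answer: {c+f}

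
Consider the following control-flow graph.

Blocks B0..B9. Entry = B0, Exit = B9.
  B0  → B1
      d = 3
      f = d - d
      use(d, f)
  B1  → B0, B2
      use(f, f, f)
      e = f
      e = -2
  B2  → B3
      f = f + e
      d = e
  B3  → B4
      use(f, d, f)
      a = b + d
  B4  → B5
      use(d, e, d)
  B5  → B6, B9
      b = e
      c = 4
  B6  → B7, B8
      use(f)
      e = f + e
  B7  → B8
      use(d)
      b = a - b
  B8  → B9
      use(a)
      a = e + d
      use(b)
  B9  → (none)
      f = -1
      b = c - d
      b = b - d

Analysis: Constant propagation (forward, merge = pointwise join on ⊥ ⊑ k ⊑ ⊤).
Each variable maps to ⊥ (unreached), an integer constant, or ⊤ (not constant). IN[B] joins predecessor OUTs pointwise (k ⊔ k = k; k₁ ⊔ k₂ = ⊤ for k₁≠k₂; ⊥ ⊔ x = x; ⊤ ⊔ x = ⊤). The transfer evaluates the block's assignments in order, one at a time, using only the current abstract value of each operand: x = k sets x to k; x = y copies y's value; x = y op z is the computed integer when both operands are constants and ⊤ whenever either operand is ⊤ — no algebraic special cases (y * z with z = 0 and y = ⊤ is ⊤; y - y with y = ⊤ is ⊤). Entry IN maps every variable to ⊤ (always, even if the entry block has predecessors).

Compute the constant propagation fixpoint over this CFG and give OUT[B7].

Answer: {a: ⊤, b: ⊤, c: 4, d: -2, e: -4, f: -2}

Trace:
Per-block solution:
  B0:  IN=(all ⊤)  OUT={d:3, f:0; rest ⊤}
  B1:  IN={d:3, f:0; rest ⊤}  OUT={d:3, e:-2, f:0; rest ⊤}
  B2:  IN={d:3, e:-2, f:0; rest ⊤}  OUT={d:-2, e:-2, f:-2; rest ⊤}
  B3:  IN={d:-2, e:-2, f:-2; rest ⊤}  OUT={d:-2, e:-2, f:-2; rest ⊤}
  B4:  IN={d:-2, e:-2, f:-2; rest ⊤}  OUT={d:-2, e:-2, f:-2; rest ⊤}
  B5:  IN={d:-2, e:-2, f:-2; rest ⊤}  OUT={b:-2, c:4, d:-2, e:-2, f:-2; rest ⊤}
  B6:  IN={b:-2, c:4, d:-2, e:-2, f:-2; rest ⊤}  OUT={b:-2, c:4, d:-2, e:-4, f:-2; rest ⊤}
  B7:  IN={b:-2, c:4, d:-2, e:-4, f:-2; rest ⊤}  OUT={c:4, d:-2, e:-4, f:-2; rest ⊤}
  B8:  IN={c:4, d:-2, e:-4, f:-2; rest ⊤}  OUT={a:-6, c:4, d:-2, e:-4, f:-2; rest ⊤}
  B9:  IN={c:4, d:-2, f:-2; rest ⊤}  OUT={b:8, c:4, d:-2, f:-1; rest ⊤}

Merge at B7: IN[B7] = OUT[B6] = {a: ⊤, b: -2, c: 4, d: -2, e: -4, f: -2}
Applying B7's transfer function to that IN value gives OUT[B7] (row B7 above).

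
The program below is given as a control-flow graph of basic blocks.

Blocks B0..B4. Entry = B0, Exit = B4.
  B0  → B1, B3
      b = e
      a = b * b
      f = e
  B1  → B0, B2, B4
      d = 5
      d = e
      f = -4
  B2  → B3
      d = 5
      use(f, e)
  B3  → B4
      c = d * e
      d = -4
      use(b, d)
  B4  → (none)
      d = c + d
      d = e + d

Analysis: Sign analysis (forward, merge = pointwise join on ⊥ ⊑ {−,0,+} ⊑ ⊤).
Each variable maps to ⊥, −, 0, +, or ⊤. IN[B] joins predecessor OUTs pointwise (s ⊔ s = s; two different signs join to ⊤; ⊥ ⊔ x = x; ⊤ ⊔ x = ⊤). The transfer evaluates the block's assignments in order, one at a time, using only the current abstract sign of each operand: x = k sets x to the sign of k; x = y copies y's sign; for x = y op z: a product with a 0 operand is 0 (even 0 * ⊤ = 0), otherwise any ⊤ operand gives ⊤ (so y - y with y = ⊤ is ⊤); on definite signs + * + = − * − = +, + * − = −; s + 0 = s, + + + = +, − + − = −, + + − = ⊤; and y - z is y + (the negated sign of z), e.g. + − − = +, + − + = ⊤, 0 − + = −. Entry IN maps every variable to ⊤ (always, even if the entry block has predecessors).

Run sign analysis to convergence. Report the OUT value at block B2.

Answer: {a: ⊤, b: ⊤, c: ⊤, d: +, e: ⊤, f: -}

Derivation:
Fixpoint table:
  B0:   IN=(all ⊤)   OUT=(all ⊤)
  B1:   IN=(all ⊤)   OUT={f:-; rest ⊤}
  B2:   IN={f:-; rest ⊤}   OUT={d:+, f:-; rest ⊤}
  B3:   IN=(all ⊤)   OUT={d:-; rest ⊤}
  B4:   IN=(all ⊤)   OUT=(all ⊤)

Merge at B2: IN[B2] = OUT[B1] = {a: ⊤, b: ⊤, c: ⊤, d: ⊤, e: ⊤, f: -}
Applying B2's transfer function to that IN value gives OUT[B2] (row B2 above).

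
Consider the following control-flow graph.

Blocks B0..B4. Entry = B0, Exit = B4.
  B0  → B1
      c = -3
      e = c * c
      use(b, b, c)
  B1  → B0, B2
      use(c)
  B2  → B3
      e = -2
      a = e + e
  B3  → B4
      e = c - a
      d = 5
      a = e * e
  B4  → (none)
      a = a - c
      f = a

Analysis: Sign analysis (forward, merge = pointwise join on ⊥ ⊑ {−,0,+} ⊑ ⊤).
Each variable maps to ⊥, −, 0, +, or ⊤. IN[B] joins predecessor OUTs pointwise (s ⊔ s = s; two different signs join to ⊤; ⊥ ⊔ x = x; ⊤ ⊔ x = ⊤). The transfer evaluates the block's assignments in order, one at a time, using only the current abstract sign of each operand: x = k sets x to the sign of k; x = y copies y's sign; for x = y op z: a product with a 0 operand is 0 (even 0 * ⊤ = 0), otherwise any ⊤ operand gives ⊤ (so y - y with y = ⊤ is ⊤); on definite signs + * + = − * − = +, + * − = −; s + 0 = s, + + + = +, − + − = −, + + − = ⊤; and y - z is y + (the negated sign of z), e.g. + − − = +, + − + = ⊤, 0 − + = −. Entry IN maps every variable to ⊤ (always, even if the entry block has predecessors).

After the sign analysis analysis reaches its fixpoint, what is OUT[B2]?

Fixpoint table:
  B0: | IN=(all ⊤) | OUT={c:-, e:+; rest ⊤}
  B1: | IN={c:-, e:+; rest ⊤} | OUT={c:-, e:+; rest ⊤}
  B2: | IN={c:-, e:+; rest ⊤} | OUT={a:-, c:-, e:-; rest ⊤}
  B3: | IN={a:-, c:-, e:-; rest ⊤} | OUT={c:-, d:+; rest ⊤}
  B4: | IN={c:-, d:+; rest ⊤} | OUT={c:-, d:+; rest ⊤}

Merge at B2: IN[B2] = OUT[B1] = {a: ⊤, b: ⊤, c: -, d: ⊤, e: +, f: ⊤}
Applying B2's transfer function to that IN value gives OUT[B2] (row B2 above).

Answer: {a: -, b: ⊤, c: -, d: ⊤, e: -, f: ⊤}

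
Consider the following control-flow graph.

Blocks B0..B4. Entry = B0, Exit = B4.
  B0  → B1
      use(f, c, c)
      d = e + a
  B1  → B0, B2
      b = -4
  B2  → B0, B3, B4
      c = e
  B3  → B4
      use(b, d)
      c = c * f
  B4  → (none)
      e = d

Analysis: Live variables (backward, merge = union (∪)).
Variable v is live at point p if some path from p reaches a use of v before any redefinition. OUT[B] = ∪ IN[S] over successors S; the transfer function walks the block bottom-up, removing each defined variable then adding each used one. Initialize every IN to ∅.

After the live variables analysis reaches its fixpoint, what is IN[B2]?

Answer: {a, b, d, e, f}

Derivation:
Converged values:
  B0:   IN={a, c, e, f}   OUT={a, c, d, e, f}
  B1:   IN={a, c, d, e, f}   OUT={a, b, c, d, e, f}
  B2:   IN={a, b, d, e, f}   OUT={a, b, c, d, e, f}
  B3:   IN={b, c, d, f}   OUT={d}
  B4:   IN={d}   OUT={}

Merge at B2: OUT[B2] = IN[B0] ⊔ IN[B3] ⊔ IN[B4] = {a, b, c, d, e, f}
Applying B2's transfer function to that OUT value gives IN[B2] (row B2 above).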